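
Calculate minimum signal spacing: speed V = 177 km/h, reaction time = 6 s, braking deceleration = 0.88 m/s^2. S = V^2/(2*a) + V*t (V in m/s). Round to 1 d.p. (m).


V = 177 / 3.6 = 49.1667 m/s
Braking distance = 49.1667^2 / (2*0.88) = 1373.5006 m
Sighting distance = 49.1667 * 6 = 295.0 m
S = 1373.5006 + 295.0 = 1668.5 m

1668.5


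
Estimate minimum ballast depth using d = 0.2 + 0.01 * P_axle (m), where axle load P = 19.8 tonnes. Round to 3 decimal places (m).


d = 0.2 + 0.01 * 19.8
d = 0.2 + 0.198
d = 0.398 m

0.398


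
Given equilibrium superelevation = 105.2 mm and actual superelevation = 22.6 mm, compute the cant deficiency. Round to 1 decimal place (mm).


Cant deficiency = equilibrium cant - actual cant
CD = 105.2 - 22.6
CD = 82.6 mm

82.6


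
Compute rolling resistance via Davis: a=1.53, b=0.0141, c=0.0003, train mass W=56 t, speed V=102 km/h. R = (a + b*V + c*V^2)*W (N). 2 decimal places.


b*V = 0.0141 * 102 = 1.4382
c*V^2 = 0.0003 * 10404 = 3.1212
R_per_t = 1.53 + 1.4382 + 3.1212 = 6.0894 N/t
R_total = 6.0894 * 56 = 341.01 N

341.01


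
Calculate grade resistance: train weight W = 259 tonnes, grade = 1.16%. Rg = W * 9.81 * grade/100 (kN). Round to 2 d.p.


Rg = W * 9.81 * grade / 100
Rg = 259 * 9.81 * 1.16 / 100
Rg = 2540.79 * 0.0116
Rg = 29.47 kN

29.47


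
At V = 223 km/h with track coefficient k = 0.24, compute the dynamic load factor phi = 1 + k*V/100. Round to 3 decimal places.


phi = 1 + k * V / 100
phi = 1 + 0.24 * 223 / 100
phi = 1 + 0.5352
phi = 1.535

1.535


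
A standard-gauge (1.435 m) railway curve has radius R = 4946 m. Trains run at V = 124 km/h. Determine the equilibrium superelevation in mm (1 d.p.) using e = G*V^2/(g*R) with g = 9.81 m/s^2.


Convert speed: V = 124 / 3.6 = 34.4444 m/s
Apply formula: e = 1.435 * 34.4444^2 / (9.81 * 4946)
e = 1.435 * 1186.4198 / 48520.26
e = 0.035089 m = 35.1 mm

35.1


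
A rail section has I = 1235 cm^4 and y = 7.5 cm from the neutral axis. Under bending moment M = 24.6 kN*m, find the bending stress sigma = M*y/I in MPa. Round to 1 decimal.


Convert units:
M = 24.6 kN*m = 24600000 N*mm
y = 7.5 cm = 75 mm
I = 1235 cm^4 = 12350000 mm^4
sigma = 24600000 * 75 / 12350000
sigma = 149.4 MPa

149.4


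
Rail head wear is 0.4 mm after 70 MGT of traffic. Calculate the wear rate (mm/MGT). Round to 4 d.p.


Wear rate = total wear / cumulative tonnage
Rate = 0.4 / 70
Rate = 0.0057 mm/MGT

0.0057


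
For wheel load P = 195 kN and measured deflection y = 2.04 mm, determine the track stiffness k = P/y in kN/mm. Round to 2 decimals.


Track stiffness k = P / y
k = 195 / 2.04
k = 95.59 kN/mm

95.59


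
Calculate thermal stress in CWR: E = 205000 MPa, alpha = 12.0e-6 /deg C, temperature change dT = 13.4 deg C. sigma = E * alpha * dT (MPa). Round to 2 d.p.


sigma = E * alpha * dT
sigma = 205000 * 12.0e-6 * 13.4
sigma = 2.46 * 13.4
sigma = 32.96 MPa

32.96


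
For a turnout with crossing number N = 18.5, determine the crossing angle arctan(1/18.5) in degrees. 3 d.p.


1/N = 1/18.5 = 0.054054
angle = arctan(0.054054) = 0.054002 rad
angle = 0.054002 * 180/pi = 3.094 degrees

3.094


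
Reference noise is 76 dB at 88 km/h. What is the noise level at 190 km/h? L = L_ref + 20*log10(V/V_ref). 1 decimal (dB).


V/V_ref = 190 / 88 = 2.159091
log10(2.159091) = 0.334271
20 * 0.334271 = 6.6854
L = 76 + 6.6854 = 82.7 dB

82.7


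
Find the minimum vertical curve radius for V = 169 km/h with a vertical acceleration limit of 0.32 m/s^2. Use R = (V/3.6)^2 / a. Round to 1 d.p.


Convert speed: V = 169 / 3.6 = 46.9444 m/s
V^2 = 2203.7809 m^2/s^2
R_v = 2203.7809 / 0.32
R_v = 6886.8 m

6886.8


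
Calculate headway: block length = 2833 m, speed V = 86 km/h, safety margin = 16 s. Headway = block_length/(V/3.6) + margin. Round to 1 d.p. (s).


V = 86 / 3.6 = 23.8889 m/s
Block traversal time = 2833 / 23.8889 = 118.5907 s
Headway = 118.5907 + 16
Headway = 134.6 s

134.6


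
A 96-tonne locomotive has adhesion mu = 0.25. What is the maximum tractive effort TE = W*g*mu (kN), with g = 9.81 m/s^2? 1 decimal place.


TE_max = W * g * mu
TE_max = 96 * 9.81 * 0.25
TE_max = 941.76 * 0.25
TE_max = 235.4 kN

235.4


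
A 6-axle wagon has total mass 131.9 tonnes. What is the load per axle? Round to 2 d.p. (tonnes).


Load per axle = total weight / number of axles
Load = 131.9 / 6
Load = 21.98 tonnes

21.98


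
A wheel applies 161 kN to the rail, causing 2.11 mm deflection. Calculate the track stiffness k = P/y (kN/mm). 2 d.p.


Track stiffness k = P / y
k = 161 / 2.11
k = 76.30 kN/mm

76.30


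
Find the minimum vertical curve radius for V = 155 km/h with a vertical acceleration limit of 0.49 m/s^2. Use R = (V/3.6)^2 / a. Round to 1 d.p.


Convert speed: V = 155 / 3.6 = 43.0556 m/s
V^2 = 1853.7809 m^2/s^2
R_v = 1853.7809 / 0.49
R_v = 3783.2 m

3783.2


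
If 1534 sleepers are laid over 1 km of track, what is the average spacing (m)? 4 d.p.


Spacing = 1000 m / number of sleepers
Spacing = 1000 / 1534
Spacing = 0.6519 m

0.6519


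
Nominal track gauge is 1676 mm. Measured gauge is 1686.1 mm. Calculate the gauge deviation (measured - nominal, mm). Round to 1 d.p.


Deviation = measured - nominal
Deviation = 1686.1 - 1676
Deviation = 10.1 mm

10.1


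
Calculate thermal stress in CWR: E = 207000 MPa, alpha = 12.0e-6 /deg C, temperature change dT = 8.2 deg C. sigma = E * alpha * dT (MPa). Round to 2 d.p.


sigma = E * alpha * dT
sigma = 207000 * 12.0e-6 * 8.2
sigma = 2.484 * 8.2
sigma = 20.37 MPa

20.37


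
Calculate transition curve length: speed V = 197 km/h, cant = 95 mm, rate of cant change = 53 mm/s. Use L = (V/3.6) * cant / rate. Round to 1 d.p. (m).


Convert speed: V = 197 / 3.6 = 54.7222 m/s
L = 54.7222 * 95 / 53
L = 5198.6111 / 53
L = 98.1 m

98.1


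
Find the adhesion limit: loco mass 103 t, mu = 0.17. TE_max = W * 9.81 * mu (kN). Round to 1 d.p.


TE_max = W * g * mu
TE_max = 103 * 9.81 * 0.17
TE_max = 1010.43 * 0.17
TE_max = 171.8 kN

171.8


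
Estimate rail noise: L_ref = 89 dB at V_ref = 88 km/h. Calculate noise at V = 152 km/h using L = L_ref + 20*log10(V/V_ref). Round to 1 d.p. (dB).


V/V_ref = 152 / 88 = 1.727273
log10(1.727273) = 0.237361
20 * 0.237361 = 4.7472
L = 89 + 4.7472 = 93.7 dB

93.7


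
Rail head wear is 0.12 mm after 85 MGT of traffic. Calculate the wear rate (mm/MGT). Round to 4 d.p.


Wear rate = total wear / cumulative tonnage
Rate = 0.12 / 85
Rate = 0.0014 mm/MGT

0.0014


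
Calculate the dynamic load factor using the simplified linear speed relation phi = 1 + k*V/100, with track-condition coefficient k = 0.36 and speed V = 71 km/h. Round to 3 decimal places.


phi = 1 + k * V / 100
phi = 1 + 0.36 * 71 / 100
phi = 1 + 0.2556
phi = 1.256

1.256


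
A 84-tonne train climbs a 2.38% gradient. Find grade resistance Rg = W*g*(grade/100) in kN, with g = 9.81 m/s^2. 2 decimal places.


Rg = W * 9.81 * grade / 100
Rg = 84 * 9.81 * 2.38 / 100
Rg = 824.04 * 0.0238
Rg = 19.61 kN

19.61


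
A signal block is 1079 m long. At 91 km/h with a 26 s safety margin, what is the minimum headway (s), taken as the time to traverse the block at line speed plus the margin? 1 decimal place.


V = 91 / 3.6 = 25.2778 m/s
Block traversal time = 1079 / 25.2778 = 42.6857 s
Headway = 42.6857 + 26
Headway = 68.7 s

68.7


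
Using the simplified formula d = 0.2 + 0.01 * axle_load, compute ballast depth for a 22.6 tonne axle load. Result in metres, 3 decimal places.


d = 0.2 + 0.01 * 22.6
d = 0.2 + 0.226
d = 0.426 m

0.426


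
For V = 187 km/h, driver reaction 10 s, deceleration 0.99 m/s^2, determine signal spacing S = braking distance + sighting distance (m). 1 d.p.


V = 187 / 3.6 = 51.9444 m/s
Braking distance = 51.9444^2 / (2*0.99) = 1362.7401 m
Sighting distance = 51.9444 * 10 = 519.4444 m
S = 1362.7401 + 519.4444 = 1882.2 m

1882.2


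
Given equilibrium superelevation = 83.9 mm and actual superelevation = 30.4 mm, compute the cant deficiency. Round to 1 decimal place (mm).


Cant deficiency = equilibrium cant - actual cant
CD = 83.9 - 30.4
CD = 53.5 mm

53.5


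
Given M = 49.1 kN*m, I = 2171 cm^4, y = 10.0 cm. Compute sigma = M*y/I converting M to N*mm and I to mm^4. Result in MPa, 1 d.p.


Convert units:
M = 49.1 kN*m = 49100000 N*mm
y = 10.0 cm = 100 mm
I = 2171 cm^4 = 21710000 mm^4
sigma = 49100000 * 100 / 21710000
sigma = 226.2 MPa

226.2


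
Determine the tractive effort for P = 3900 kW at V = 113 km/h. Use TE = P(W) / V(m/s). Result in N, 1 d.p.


Convert: P = 3900 kW = 3900000 W
V = 113 / 3.6 = 31.3889 m/s
TE = 3900000 / 31.3889
TE = 124247.8 N

124247.8


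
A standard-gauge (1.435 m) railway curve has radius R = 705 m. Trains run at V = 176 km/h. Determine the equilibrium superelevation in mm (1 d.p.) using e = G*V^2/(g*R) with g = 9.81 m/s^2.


Convert speed: V = 176 / 3.6 = 48.8889 m/s
Apply formula: e = 1.435 * 48.8889^2 / (9.81 * 705)
e = 1.435 * 2390.1235 / 6916.05
e = 0.495923 m = 495.9 mm

495.9


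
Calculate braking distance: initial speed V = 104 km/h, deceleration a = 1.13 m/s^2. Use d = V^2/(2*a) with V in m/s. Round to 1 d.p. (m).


Convert speed: V = 104 / 3.6 = 28.8889 m/s
V^2 = 834.5679
d = 834.5679 / (2 * 1.13)
d = 834.5679 / 2.26
d = 369.3 m

369.3


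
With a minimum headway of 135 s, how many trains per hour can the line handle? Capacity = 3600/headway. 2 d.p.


Capacity = 3600 / headway
Capacity = 3600 / 135
Capacity = 26.67 trains/hour

26.67


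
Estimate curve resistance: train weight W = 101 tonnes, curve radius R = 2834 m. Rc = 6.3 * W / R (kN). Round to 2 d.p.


Rc = 6.3 * W / R
Rc = 6.3 * 101 / 2834
Rc = 636.3 / 2834
Rc = 0.22 kN

0.22


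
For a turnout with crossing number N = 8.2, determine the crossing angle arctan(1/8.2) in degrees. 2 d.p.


1/N = 1/8.2 = 0.121951
angle = arctan(0.121951) = 0.121352 rad
angle = 0.121352 * 180/pi = 6.95 degrees

6.95


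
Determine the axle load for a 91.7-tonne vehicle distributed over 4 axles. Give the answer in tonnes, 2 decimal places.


Load per axle = total weight / number of axles
Load = 91.7 / 4
Load = 22.93 tonnes

22.93


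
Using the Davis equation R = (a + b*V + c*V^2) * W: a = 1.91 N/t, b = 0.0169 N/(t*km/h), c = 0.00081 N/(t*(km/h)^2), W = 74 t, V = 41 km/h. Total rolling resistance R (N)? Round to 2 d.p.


b*V = 0.0169 * 41 = 0.6929
c*V^2 = 0.00081 * 1681 = 1.36161
R_per_t = 1.91 + 0.6929 + 1.36161 = 3.96451 N/t
R_total = 3.96451 * 74 = 293.37 N

293.37


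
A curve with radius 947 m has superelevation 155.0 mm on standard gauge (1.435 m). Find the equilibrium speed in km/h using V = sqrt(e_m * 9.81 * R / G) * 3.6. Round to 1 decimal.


Convert cant: e = 155.0 mm = 0.1550 m
V_ms = sqrt(0.1550 * 9.81 * 947 / 1.435)
V_ms = sqrt(1003.457038) = 31.6774 m/s
V = 31.6774 * 3.6 = 114.0 km/h

114.0


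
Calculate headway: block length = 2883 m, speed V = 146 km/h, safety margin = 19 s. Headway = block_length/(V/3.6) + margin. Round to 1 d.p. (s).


V = 146 / 3.6 = 40.5556 m/s
Block traversal time = 2883 / 40.5556 = 71.0877 s
Headway = 71.0877 + 19
Headway = 90.1 s

90.1


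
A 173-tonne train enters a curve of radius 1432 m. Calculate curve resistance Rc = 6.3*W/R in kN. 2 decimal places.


Rc = 6.3 * W / R
Rc = 6.3 * 173 / 1432
Rc = 1089.9 / 1432
Rc = 0.76 kN

0.76


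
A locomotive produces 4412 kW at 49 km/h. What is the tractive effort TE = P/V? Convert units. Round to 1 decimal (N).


Convert: P = 4412 kW = 4412000 W
V = 49 / 3.6 = 13.6111 m/s
TE = 4412000 / 13.6111
TE = 324146.9 N

324146.9


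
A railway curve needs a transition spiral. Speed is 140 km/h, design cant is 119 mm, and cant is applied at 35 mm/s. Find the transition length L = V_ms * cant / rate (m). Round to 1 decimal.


Convert speed: V = 140 / 3.6 = 38.8889 m/s
L = 38.8889 * 119 / 35
L = 4627.7778 / 35
L = 132.2 m

132.2


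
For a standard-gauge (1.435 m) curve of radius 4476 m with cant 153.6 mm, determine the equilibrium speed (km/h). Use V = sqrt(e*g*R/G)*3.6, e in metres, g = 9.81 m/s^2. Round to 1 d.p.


Convert cant: e = 153.6 mm = 0.1536 m
V_ms = sqrt(0.1536 * 9.81 * 4476 / 1.435)
V_ms = sqrt(4700.005865) = 68.5566 m/s
V = 68.5566 * 3.6 = 246.8 km/h

246.8


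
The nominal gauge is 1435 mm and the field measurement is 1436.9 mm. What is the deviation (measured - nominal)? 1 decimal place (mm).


Deviation = measured - nominal
Deviation = 1436.9 - 1435
Deviation = 1.9 mm

1.9


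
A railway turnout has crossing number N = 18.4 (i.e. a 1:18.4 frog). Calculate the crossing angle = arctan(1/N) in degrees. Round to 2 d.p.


1/N = 1/18.4 = 0.054348
angle = arctan(0.054348) = 0.054294 rad
angle = 0.054294 * 180/pi = 3.11 degrees

3.11


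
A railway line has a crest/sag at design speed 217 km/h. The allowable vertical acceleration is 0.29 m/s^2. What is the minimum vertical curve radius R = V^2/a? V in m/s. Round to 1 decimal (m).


Convert speed: V = 217 / 3.6 = 60.2778 m/s
V^2 = 3633.4105 m^2/s^2
R_v = 3633.4105 / 0.29
R_v = 12529.0 m

12529.0


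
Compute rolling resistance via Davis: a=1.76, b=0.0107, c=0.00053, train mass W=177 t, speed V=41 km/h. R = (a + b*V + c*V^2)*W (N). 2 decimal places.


b*V = 0.0107 * 41 = 0.4387
c*V^2 = 0.00053 * 1681 = 0.89093
R_per_t = 1.76 + 0.4387 + 0.89093 = 3.08963 N/t
R_total = 3.08963 * 177 = 546.86 N

546.86


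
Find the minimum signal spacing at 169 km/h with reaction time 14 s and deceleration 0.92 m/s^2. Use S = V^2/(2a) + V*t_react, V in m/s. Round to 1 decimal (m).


V = 169 / 3.6 = 46.9444 m/s
Braking distance = 46.9444^2 / (2*0.92) = 1197.707 m
Sighting distance = 46.9444 * 14 = 657.2222 m
S = 1197.707 + 657.2222 = 1854.9 m

1854.9


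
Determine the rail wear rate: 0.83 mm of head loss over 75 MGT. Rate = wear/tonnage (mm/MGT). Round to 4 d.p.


Wear rate = total wear / cumulative tonnage
Rate = 0.83 / 75
Rate = 0.0111 mm/MGT

0.0111


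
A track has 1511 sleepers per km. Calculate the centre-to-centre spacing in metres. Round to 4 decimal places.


Spacing = 1000 m / number of sleepers
Spacing = 1000 / 1511
Spacing = 0.6618 m

0.6618


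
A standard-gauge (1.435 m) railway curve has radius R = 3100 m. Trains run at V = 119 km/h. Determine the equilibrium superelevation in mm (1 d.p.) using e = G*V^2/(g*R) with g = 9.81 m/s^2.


Convert speed: V = 119 / 3.6 = 33.0556 m/s
Apply formula: e = 1.435 * 33.0556^2 / (9.81 * 3100)
e = 1.435 * 1092.6698 / 30411.0
e = 0.05156 m = 51.6 mm

51.6


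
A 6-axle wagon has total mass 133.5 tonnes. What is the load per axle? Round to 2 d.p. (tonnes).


Load per axle = total weight / number of axles
Load = 133.5 / 6
Load = 22.25 tonnes

22.25


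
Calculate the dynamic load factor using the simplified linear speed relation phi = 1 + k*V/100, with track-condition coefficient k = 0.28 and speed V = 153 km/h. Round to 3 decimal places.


phi = 1 + k * V / 100
phi = 1 + 0.28 * 153 / 100
phi = 1 + 0.4284
phi = 1.428

1.428


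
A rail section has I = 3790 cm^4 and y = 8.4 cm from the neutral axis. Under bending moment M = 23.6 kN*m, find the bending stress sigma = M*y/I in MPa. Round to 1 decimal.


Convert units:
M = 23.6 kN*m = 23600000 N*mm
y = 8.4 cm = 84 mm
I = 3790 cm^4 = 37900000 mm^4
sigma = 23600000 * 84 / 37900000
sigma = 52.3 MPa

52.3


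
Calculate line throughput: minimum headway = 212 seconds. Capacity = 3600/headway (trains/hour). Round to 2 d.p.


Capacity = 3600 / headway
Capacity = 3600 / 212
Capacity = 16.98 trains/hour

16.98


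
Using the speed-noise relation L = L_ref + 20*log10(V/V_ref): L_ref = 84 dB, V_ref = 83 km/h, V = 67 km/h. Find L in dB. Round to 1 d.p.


V/V_ref = 67 / 83 = 0.807229
log10(0.807229) = -0.093003
20 * -0.093003 = -1.8601
L = 84 + -1.8601 = 82.1 dB

82.1


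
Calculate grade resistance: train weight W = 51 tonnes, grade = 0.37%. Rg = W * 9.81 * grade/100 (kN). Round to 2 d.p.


Rg = W * 9.81 * grade / 100
Rg = 51 * 9.81 * 0.37 / 100
Rg = 500.31 * 0.0037
Rg = 1.85 kN

1.85


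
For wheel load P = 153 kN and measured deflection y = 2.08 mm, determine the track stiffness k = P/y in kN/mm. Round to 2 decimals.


Track stiffness k = P / y
k = 153 / 2.08
k = 73.56 kN/mm

73.56


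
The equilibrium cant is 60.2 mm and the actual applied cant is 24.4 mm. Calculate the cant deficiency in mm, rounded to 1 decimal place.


Cant deficiency = equilibrium cant - actual cant
CD = 60.2 - 24.4
CD = 35.8 mm

35.8


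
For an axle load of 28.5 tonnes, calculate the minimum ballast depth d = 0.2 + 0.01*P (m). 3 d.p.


d = 0.2 + 0.01 * 28.5
d = 0.2 + 0.285
d = 0.485 m

0.485


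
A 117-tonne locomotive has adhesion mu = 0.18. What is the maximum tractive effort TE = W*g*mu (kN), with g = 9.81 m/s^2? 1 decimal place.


TE_max = W * g * mu
TE_max = 117 * 9.81 * 0.18
TE_max = 1147.77 * 0.18
TE_max = 206.6 kN

206.6


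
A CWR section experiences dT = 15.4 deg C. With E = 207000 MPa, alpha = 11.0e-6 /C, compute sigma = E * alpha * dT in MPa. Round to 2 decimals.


sigma = E * alpha * dT
sigma = 207000 * 11.0e-6 * 15.4
sigma = 2.277 * 15.4
sigma = 35.07 MPa

35.07


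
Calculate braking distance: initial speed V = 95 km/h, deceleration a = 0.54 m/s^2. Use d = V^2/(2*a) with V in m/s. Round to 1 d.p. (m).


Convert speed: V = 95 / 3.6 = 26.3889 m/s
V^2 = 696.3735
d = 696.3735 / (2 * 0.54)
d = 696.3735 / 1.08
d = 644.8 m

644.8


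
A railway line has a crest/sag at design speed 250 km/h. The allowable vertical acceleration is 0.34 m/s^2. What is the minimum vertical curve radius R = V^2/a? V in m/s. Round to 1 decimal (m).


Convert speed: V = 250 / 3.6 = 69.4444 m/s
V^2 = 4822.5309 m^2/s^2
R_v = 4822.5309 / 0.34
R_v = 14183.9 m

14183.9


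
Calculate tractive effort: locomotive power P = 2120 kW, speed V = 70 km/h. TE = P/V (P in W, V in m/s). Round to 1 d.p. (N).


Convert: P = 2120 kW = 2120000 W
V = 70 / 3.6 = 19.4444 m/s
TE = 2120000 / 19.4444
TE = 109028.6 N

109028.6


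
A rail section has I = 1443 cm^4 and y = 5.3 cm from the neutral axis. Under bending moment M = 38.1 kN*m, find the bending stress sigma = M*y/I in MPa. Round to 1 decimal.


Convert units:
M = 38.1 kN*m = 38100000 N*mm
y = 5.3 cm = 53 mm
I = 1443 cm^4 = 14430000 mm^4
sigma = 38100000 * 53 / 14430000
sigma = 139.9 MPa

139.9


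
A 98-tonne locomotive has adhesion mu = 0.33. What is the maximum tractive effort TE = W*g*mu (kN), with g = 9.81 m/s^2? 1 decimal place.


TE_max = W * g * mu
TE_max = 98 * 9.81 * 0.33
TE_max = 961.38 * 0.33
TE_max = 317.3 kN

317.3


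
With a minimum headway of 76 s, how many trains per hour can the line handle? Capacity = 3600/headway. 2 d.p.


Capacity = 3600 / headway
Capacity = 3600 / 76
Capacity = 47.37 trains/hour

47.37


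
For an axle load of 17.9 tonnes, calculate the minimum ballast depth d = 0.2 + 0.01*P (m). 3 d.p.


d = 0.2 + 0.01 * 17.9
d = 0.2 + 0.179
d = 0.379 m

0.379


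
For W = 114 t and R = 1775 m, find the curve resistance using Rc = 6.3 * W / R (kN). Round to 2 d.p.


Rc = 6.3 * W / R
Rc = 6.3 * 114 / 1775
Rc = 718.2 / 1775
Rc = 0.40 kN

0.40


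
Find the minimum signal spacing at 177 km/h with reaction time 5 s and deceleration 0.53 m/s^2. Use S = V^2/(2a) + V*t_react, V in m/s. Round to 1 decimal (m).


V = 177 / 3.6 = 49.1667 m/s
Braking distance = 49.1667^2 / (2*0.53) = 2280.5294 m
Sighting distance = 49.1667 * 5 = 245.8333 m
S = 2280.5294 + 245.8333 = 2526.4 m

2526.4


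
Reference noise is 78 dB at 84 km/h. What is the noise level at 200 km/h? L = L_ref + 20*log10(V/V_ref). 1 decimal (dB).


V/V_ref = 200 / 84 = 2.380952
log10(2.380952) = 0.376751
20 * 0.376751 = 7.535
L = 78 + 7.535 = 85.5 dB

85.5


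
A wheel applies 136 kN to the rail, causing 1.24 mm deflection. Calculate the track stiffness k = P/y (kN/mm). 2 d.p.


Track stiffness k = P / y
k = 136 / 1.24
k = 109.68 kN/mm

109.68


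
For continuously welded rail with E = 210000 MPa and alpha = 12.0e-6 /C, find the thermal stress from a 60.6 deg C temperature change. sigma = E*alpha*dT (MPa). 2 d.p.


sigma = E * alpha * dT
sigma = 210000 * 12.0e-6 * 60.6
sigma = 2.52 * 60.6
sigma = 152.71 MPa

152.71


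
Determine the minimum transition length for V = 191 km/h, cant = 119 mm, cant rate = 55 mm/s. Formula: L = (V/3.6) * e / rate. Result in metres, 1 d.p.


Convert speed: V = 191 / 3.6 = 53.0556 m/s
L = 53.0556 * 119 / 55
L = 6313.6111 / 55
L = 114.8 m

114.8


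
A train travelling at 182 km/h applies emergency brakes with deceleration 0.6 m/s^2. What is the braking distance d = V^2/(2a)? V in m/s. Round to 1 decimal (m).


Convert speed: V = 182 / 3.6 = 50.5556 m/s
V^2 = 2555.8642
d = 2555.8642 / (2 * 0.6)
d = 2555.8642 / 1.2
d = 2129.9 m

2129.9


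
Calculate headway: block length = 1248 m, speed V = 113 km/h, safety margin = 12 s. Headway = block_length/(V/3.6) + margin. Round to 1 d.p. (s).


V = 113 / 3.6 = 31.3889 m/s
Block traversal time = 1248 / 31.3889 = 39.7593 s
Headway = 39.7593 + 12
Headway = 51.8 s

51.8


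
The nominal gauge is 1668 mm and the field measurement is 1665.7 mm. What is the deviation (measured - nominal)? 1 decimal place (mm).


Deviation = measured - nominal
Deviation = 1665.7 - 1668
Deviation = -2.3 mm

-2.3


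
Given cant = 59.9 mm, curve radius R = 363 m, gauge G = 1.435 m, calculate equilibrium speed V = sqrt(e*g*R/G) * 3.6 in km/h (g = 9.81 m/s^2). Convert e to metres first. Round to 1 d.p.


Convert cant: e = 59.9 mm = 0.0599 m
V_ms = sqrt(0.0599 * 9.81 * 363 / 1.435)
V_ms = sqrt(148.645085) = 12.192 m/s
V = 12.192 * 3.6 = 43.9 km/h

43.9


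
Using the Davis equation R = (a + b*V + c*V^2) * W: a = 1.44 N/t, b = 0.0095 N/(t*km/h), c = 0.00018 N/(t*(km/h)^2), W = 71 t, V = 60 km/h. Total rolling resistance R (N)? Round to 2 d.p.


b*V = 0.0095 * 60 = 0.57
c*V^2 = 0.00018 * 3600 = 0.648
R_per_t = 1.44 + 0.57 + 0.648 = 2.658 N/t
R_total = 2.658 * 71 = 188.72 N

188.72


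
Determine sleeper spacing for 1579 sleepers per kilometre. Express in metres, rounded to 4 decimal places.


Spacing = 1000 m / number of sleepers
Spacing = 1000 / 1579
Spacing = 0.6333 m

0.6333


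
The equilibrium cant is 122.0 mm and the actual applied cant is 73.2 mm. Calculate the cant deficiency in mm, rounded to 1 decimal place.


Cant deficiency = equilibrium cant - actual cant
CD = 122.0 - 73.2
CD = 48.8 mm

48.8


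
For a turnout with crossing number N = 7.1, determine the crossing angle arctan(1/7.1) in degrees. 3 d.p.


1/N = 1/7.1 = 0.140845
angle = arctan(0.140845) = 0.139925 rad
angle = 0.139925 * 180/pi = 8.017 degrees

8.017


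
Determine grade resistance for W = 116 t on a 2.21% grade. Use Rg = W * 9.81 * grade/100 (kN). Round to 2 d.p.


Rg = W * 9.81 * grade / 100
Rg = 116 * 9.81 * 2.21 / 100
Rg = 1137.96 * 0.0221
Rg = 25.15 kN

25.15


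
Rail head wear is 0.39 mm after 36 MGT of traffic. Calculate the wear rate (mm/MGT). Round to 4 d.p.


Wear rate = total wear / cumulative tonnage
Rate = 0.39 / 36
Rate = 0.0108 mm/MGT

0.0108


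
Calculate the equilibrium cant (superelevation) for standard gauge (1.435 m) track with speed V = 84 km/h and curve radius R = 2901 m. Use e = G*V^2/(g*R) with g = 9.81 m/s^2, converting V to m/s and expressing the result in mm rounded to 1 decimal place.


Convert speed: V = 84 / 3.6 = 23.3333 m/s
Apply formula: e = 1.435 * 23.3333^2 / (9.81 * 2901)
e = 1.435 * 544.4444 / 28458.81
e = 0.027453 m = 27.5 mm

27.5


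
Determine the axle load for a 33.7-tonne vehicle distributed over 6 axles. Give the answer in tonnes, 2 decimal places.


Load per axle = total weight / number of axles
Load = 33.7 / 6
Load = 5.62 tonnes

5.62


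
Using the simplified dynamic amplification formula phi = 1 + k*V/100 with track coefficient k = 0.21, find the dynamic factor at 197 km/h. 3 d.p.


phi = 1 + k * V / 100
phi = 1 + 0.21 * 197 / 100
phi = 1 + 0.4137
phi = 1.414

1.414


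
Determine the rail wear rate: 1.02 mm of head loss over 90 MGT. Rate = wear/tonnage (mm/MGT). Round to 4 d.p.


Wear rate = total wear / cumulative tonnage
Rate = 1.02 / 90
Rate = 0.0113 mm/MGT

0.0113


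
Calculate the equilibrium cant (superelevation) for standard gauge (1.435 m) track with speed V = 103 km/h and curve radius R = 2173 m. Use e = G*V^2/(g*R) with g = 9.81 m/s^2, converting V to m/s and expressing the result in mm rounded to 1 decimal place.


Convert speed: V = 103 / 3.6 = 28.6111 m/s
Apply formula: e = 1.435 * 28.6111^2 / (9.81 * 2173)
e = 1.435 * 818.5957 / 21317.13
e = 0.055105 m = 55.1 mm

55.1


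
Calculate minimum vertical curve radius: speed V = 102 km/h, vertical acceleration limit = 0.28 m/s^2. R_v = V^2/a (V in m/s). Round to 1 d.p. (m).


Convert speed: V = 102 / 3.6 = 28.3333 m/s
V^2 = 802.7778 m^2/s^2
R_v = 802.7778 / 0.28
R_v = 2867.1 m

2867.1


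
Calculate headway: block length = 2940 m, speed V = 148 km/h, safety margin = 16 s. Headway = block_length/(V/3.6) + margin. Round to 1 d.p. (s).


V = 148 / 3.6 = 41.1111 m/s
Block traversal time = 2940 / 41.1111 = 71.5135 s
Headway = 71.5135 + 16
Headway = 87.5 s

87.5


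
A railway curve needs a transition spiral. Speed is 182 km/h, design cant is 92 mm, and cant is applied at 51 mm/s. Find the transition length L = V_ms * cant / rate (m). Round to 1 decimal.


Convert speed: V = 182 / 3.6 = 50.5556 m/s
L = 50.5556 * 92 / 51
L = 4651.1111 / 51
L = 91.2 m

91.2


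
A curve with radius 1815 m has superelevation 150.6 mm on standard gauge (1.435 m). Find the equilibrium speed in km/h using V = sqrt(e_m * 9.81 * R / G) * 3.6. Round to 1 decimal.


Convert cant: e = 150.6 mm = 0.1506 m
V_ms = sqrt(0.1506 * 9.81 * 1815 / 1.435)
V_ms = sqrt(1868.610167) = 43.2274 m/s
V = 43.2274 * 3.6 = 155.6 km/h

155.6


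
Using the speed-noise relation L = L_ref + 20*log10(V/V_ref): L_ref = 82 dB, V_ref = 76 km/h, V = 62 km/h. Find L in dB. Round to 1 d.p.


V/V_ref = 62 / 76 = 0.815789
log10(0.815789) = -0.088422
20 * -0.088422 = -1.7684
L = 82 + -1.7684 = 80.2 dB

80.2


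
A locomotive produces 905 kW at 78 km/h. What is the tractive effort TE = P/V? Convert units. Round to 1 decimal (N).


Convert: P = 905 kW = 905000 W
V = 78 / 3.6 = 21.6667 m/s
TE = 905000 / 21.6667
TE = 41769.2 N

41769.2


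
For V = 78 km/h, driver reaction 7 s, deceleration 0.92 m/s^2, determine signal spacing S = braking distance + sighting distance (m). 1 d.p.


V = 78 / 3.6 = 21.6667 m/s
Braking distance = 21.6667^2 / (2*0.92) = 255.1329 m
Sighting distance = 21.6667 * 7 = 151.6667 m
S = 255.1329 + 151.6667 = 406.8 m

406.8


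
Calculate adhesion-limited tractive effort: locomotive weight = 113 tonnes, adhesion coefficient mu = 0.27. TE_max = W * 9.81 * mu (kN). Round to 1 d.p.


TE_max = W * g * mu
TE_max = 113 * 9.81 * 0.27
TE_max = 1108.53 * 0.27
TE_max = 299.3 kN

299.3


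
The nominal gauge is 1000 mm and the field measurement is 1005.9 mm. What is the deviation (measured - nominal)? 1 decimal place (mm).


Deviation = measured - nominal
Deviation = 1005.9 - 1000
Deviation = 5.9 mm

5.9


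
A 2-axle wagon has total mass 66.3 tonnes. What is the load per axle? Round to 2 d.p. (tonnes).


Load per axle = total weight / number of axles
Load = 66.3 / 2
Load = 33.15 tonnes

33.15


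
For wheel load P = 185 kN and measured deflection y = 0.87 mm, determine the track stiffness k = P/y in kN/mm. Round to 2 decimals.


Track stiffness k = P / y
k = 185 / 0.87
k = 212.64 kN/mm

212.64


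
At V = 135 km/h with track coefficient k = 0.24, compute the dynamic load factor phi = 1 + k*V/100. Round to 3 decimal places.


phi = 1 + k * V / 100
phi = 1 + 0.24 * 135 / 100
phi = 1 + 0.324
phi = 1.324

1.324


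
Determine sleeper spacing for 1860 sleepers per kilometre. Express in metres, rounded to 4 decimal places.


Spacing = 1000 m / number of sleepers
Spacing = 1000 / 1860
Spacing = 0.5376 m

0.5376


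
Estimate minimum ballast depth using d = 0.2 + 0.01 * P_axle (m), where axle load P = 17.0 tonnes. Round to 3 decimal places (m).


d = 0.2 + 0.01 * 17.0
d = 0.2 + 0.17
d = 0.370 m

0.370


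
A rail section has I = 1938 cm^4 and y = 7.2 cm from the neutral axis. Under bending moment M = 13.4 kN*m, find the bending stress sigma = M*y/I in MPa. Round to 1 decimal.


Convert units:
M = 13.4 kN*m = 13400000 N*mm
y = 7.2 cm = 72 mm
I = 1938 cm^4 = 19380000 mm^4
sigma = 13400000 * 72 / 19380000
sigma = 49.8 MPa

49.8


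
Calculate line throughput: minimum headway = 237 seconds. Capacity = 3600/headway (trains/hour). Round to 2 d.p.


Capacity = 3600 / headway
Capacity = 3600 / 237
Capacity = 15.19 trains/hour

15.19


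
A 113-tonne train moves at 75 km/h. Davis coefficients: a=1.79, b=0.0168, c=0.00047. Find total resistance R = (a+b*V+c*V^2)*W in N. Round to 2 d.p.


b*V = 0.0168 * 75 = 1.26
c*V^2 = 0.00047 * 5625 = 2.64375
R_per_t = 1.79 + 1.26 + 2.64375 = 5.69375 N/t
R_total = 5.69375 * 113 = 643.39 N

643.39


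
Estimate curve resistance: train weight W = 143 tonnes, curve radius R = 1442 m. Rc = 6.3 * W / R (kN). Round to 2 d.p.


Rc = 6.3 * W / R
Rc = 6.3 * 143 / 1442
Rc = 900.9 / 1442
Rc = 0.62 kN

0.62


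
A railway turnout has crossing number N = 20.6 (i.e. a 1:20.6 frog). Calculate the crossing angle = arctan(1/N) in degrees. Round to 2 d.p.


1/N = 1/20.6 = 0.048544
angle = arctan(0.048544) = 0.048506 rad
angle = 0.048506 * 180/pi = 2.78 degrees

2.78


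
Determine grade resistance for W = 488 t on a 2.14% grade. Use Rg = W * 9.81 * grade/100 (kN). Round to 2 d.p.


Rg = W * 9.81 * grade / 100
Rg = 488 * 9.81 * 2.14 / 100
Rg = 4787.28 * 0.0214
Rg = 102.45 kN

102.45


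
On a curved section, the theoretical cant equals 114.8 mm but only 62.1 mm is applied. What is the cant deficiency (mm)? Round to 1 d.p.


Cant deficiency = equilibrium cant - actual cant
CD = 114.8 - 62.1
CD = 52.7 mm

52.7


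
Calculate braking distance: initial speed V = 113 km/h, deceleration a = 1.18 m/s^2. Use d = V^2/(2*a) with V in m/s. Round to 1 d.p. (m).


Convert speed: V = 113 / 3.6 = 31.3889 m/s
V^2 = 985.2623
d = 985.2623 / (2 * 1.18)
d = 985.2623 / 2.36
d = 417.5 m

417.5


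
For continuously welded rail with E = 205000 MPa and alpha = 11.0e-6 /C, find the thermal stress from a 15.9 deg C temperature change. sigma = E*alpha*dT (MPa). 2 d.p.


sigma = E * alpha * dT
sigma = 205000 * 11.0e-6 * 15.9
sigma = 2.255 * 15.9
sigma = 35.85 MPa

35.85


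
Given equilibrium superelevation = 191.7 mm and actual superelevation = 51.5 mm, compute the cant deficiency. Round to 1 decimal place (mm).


Cant deficiency = equilibrium cant - actual cant
CD = 191.7 - 51.5
CD = 140.2 mm

140.2


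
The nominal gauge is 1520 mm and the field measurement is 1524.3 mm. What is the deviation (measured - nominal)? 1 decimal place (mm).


Deviation = measured - nominal
Deviation = 1524.3 - 1520
Deviation = 4.3 mm

4.3


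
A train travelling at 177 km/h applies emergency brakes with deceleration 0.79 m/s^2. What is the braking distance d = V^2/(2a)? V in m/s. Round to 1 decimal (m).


Convert speed: V = 177 / 3.6 = 49.1667 m/s
V^2 = 2417.3611
d = 2417.3611 / (2 * 0.79)
d = 2417.3611 / 1.58
d = 1530.0 m

1530.0


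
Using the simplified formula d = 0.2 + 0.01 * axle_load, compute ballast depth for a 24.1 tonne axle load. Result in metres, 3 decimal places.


d = 0.2 + 0.01 * 24.1
d = 0.2 + 0.241
d = 0.441 m

0.441


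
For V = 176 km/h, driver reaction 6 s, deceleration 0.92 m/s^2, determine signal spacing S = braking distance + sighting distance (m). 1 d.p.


V = 176 / 3.6 = 48.8889 m/s
Braking distance = 48.8889^2 / (2*0.92) = 1298.9801 m
Sighting distance = 48.8889 * 6 = 293.3333 m
S = 1298.9801 + 293.3333 = 1592.3 m

1592.3


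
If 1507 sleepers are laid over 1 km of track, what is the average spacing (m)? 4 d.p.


Spacing = 1000 m / number of sleepers
Spacing = 1000 / 1507
Spacing = 0.6636 m

0.6636


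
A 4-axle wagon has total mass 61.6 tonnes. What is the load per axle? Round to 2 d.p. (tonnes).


Load per axle = total weight / number of axles
Load = 61.6 / 4
Load = 15.40 tonnes

15.40


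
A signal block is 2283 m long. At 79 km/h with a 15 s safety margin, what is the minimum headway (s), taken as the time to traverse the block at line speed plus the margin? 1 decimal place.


V = 79 / 3.6 = 21.9444 m/s
Block traversal time = 2283 / 21.9444 = 104.0354 s
Headway = 104.0354 + 15
Headway = 119.0 s

119.0


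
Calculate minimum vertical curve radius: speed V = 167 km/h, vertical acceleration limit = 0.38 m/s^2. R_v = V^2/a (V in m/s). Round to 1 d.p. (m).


Convert speed: V = 167 / 3.6 = 46.3889 m/s
V^2 = 2151.929 m^2/s^2
R_v = 2151.929 / 0.38
R_v = 5663.0 m

5663.0


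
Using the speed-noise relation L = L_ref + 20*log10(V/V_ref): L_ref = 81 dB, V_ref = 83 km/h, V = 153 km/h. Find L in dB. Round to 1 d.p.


V/V_ref = 153 / 83 = 1.843373
log10(1.843373) = 0.265613
20 * 0.265613 = 5.3123
L = 81 + 5.3123 = 86.3 dB

86.3


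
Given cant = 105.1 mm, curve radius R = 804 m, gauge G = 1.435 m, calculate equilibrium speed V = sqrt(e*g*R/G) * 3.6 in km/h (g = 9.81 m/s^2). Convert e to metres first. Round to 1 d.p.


Convert cant: e = 105.1 mm = 0.1051 m
V_ms = sqrt(0.1051 * 9.81 * 804 / 1.435)
V_ms = sqrt(577.664755) = 24.0347 m/s
V = 24.0347 * 3.6 = 86.5 km/h

86.5


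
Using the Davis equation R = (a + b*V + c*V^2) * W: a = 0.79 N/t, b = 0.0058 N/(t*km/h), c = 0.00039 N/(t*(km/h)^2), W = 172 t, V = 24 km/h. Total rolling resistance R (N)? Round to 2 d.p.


b*V = 0.0058 * 24 = 0.1392
c*V^2 = 0.00039 * 576 = 0.22464
R_per_t = 0.79 + 0.1392 + 0.22464 = 1.15384 N/t
R_total = 1.15384 * 172 = 198.46 N

198.46


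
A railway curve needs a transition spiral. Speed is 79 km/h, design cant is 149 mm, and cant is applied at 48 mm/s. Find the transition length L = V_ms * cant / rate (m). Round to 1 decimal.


Convert speed: V = 79 / 3.6 = 21.9444 m/s
L = 21.9444 * 149 / 48
L = 3269.7222 / 48
L = 68.1 m

68.1


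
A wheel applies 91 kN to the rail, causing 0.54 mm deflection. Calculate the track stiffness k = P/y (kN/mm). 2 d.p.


Track stiffness k = P / y
k = 91 / 0.54
k = 168.52 kN/mm

168.52


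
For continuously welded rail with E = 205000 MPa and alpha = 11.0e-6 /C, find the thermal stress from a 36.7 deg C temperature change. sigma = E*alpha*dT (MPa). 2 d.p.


sigma = E * alpha * dT
sigma = 205000 * 11.0e-6 * 36.7
sigma = 2.255 * 36.7
sigma = 82.76 MPa

82.76


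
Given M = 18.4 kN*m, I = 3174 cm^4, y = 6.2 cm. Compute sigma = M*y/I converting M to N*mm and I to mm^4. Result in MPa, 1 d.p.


Convert units:
M = 18.4 kN*m = 18400000 N*mm
y = 6.2 cm = 62 mm
I = 3174 cm^4 = 31740000 mm^4
sigma = 18400000 * 62 / 31740000
sigma = 35.9 MPa

35.9


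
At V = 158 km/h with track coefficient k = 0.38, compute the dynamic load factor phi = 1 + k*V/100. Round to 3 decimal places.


phi = 1 + k * V / 100
phi = 1 + 0.38 * 158 / 100
phi = 1 + 0.6004
phi = 1.600

1.600


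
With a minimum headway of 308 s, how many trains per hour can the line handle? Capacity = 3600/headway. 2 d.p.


Capacity = 3600 / headway
Capacity = 3600 / 308
Capacity = 11.69 trains/hour

11.69


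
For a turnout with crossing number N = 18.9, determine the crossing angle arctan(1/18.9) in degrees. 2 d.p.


1/N = 1/18.9 = 0.05291
angle = arctan(0.05291) = 0.052861 rad
angle = 0.052861 * 180/pi = 3.03 degrees

3.03


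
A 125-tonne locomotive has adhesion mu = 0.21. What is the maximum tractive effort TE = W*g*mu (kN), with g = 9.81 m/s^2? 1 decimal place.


TE_max = W * g * mu
TE_max = 125 * 9.81 * 0.21
TE_max = 1226.25 * 0.21
TE_max = 257.5 kN

257.5


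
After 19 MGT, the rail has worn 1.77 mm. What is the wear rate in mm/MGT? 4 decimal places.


Wear rate = total wear / cumulative tonnage
Rate = 1.77 / 19
Rate = 0.0932 mm/MGT

0.0932


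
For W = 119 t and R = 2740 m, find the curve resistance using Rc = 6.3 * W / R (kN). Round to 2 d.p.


Rc = 6.3 * W / R
Rc = 6.3 * 119 / 2740
Rc = 749.7 / 2740
Rc = 0.27 kN

0.27


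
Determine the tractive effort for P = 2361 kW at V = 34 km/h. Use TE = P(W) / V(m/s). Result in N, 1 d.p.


Convert: P = 2361 kW = 2361000 W
V = 34 / 3.6 = 9.4444 m/s
TE = 2361000 / 9.4444
TE = 249988.2 N

249988.2


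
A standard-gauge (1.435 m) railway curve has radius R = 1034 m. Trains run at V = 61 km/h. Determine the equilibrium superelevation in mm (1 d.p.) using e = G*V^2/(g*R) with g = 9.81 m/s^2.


Convert speed: V = 61 / 3.6 = 16.9444 m/s
Apply formula: e = 1.435 * 16.9444^2 / (9.81 * 1034)
e = 1.435 * 287.1142 / 10143.54
e = 0.040618 m = 40.6 mm

40.6


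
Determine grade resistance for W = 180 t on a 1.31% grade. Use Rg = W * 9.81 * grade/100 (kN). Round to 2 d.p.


Rg = W * 9.81 * grade / 100
Rg = 180 * 9.81 * 1.31 / 100
Rg = 1765.8 * 0.0131
Rg = 23.13 kN

23.13


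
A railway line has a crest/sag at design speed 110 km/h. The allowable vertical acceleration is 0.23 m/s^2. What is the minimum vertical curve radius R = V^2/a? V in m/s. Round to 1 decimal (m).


Convert speed: V = 110 / 3.6 = 30.5556 m/s
V^2 = 933.642 m^2/s^2
R_v = 933.642 / 0.23
R_v = 4059.3 m

4059.3


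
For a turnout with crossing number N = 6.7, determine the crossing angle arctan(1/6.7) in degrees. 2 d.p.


1/N = 1/6.7 = 0.149254
angle = arctan(0.149254) = 0.14816 rad
angle = 0.14816 * 180/pi = 8.49 degrees

8.49


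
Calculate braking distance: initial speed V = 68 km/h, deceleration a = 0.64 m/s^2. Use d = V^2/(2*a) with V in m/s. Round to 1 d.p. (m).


Convert speed: V = 68 / 3.6 = 18.8889 m/s
V^2 = 356.7901
d = 356.7901 / (2 * 0.64)
d = 356.7901 / 1.28
d = 278.7 m

278.7


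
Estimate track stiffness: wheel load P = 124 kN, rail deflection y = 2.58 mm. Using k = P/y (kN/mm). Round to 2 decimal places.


Track stiffness k = P / y
k = 124 / 2.58
k = 48.06 kN/mm

48.06


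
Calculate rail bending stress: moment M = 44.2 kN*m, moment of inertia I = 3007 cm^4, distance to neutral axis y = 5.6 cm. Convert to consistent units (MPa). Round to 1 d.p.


Convert units:
M = 44.2 kN*m = 44200000 N*mm
y = 5.6 cm = 56 mm
I = 3007 cm^4 = 30070000 mm^4
sigma = 44200000 * 56 / 30070000
sigma = 82.3 MPa

82.3


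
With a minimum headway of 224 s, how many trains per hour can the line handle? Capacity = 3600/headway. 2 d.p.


Capacity = 3600 / headway
Capacity = 3600 / 224
Capacity = 16.07 trains/hour

16.07


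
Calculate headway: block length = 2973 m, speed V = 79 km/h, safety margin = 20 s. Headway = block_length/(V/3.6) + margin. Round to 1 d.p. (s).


V = 79 / 3.6 = 21.9444 m/s
Block traversal time = 2973 / 21.9444 = 135.4785 s
Headway = 135.4785 + 20
Headway = 155.5 s

155.5


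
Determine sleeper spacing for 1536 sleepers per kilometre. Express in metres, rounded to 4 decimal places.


Spacing = 1000 m / number of sleepers
Spacing = 1000 / 1536
Spacing = 0.6510 m

0.6510


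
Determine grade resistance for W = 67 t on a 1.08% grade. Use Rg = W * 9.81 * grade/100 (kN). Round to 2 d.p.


Rg = W * 9.81 * grade / 100
Rg = 67 * 9.81 * 1.08 / 100
Rg = 657.27 * 0.0108
Rg = 7.10 kN

7.10


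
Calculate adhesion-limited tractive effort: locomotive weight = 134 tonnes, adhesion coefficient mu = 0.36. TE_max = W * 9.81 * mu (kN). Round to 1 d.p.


TE_max = W * g * mu
TE_max = 134 * 9.81 * 0.36
TE_max = 1314.54 * 0.36
TE_max = 473.2 kN

473.2


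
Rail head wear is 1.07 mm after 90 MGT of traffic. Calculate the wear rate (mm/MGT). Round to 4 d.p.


Wear rate = total wear / cumulative tonnage
Rate = 1.07 / 90
Rate = 0.0119 mm/MGT

0.0119


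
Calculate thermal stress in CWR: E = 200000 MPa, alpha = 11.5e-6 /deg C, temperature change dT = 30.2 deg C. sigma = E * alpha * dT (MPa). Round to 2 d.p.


sigma = E * alpha * dT
sigma = 200000 * 11.5e-6 * 30.2
sigma = 2.3 * 30.2
sigma = 69.46 MPa

69.46
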